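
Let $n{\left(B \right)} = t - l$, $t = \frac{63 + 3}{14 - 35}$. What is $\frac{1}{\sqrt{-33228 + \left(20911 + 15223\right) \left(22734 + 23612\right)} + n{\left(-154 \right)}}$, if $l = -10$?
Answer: $- \frac{21}{5128563835} + \frac{49 \sqrt{104664571}}{20514255340} \approx 2.4432 \cdot 10^{-5}$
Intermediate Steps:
$t = - \frac{22}{7}$ ($t = \frac{66}{-21} = 66 \left(- \frac{1}{21}\right) = - \frac{22}{7} \approx -3.1429$)
$n{\left(B \right)} = \frac{48}{7}$ ($n{\left(B \right)} = - \frac{22}{7} - -10 = - \frac{22}{7} + 10 = \frac{48}{7}$)
$\frac{1}{\sqrt{-33228 + \left(20911 + 15223\right) \left(22734 + 23612\right)} + n{\left(-154 \right)}} = \frac{1}{\sqrt{-33228 + \left(20911 + 15223\right) \left(22734 + 23612\right)} + \frac{48}{7}} = \frac{1}{\sqrt{-33228 + 36134 \cdot 46346} + \frac{48}{7}} = \frac{1}{\sqrt{-33228 + 1674666364} + \frac{48}{7}} = \frac{1}{\sqrt{1674633136} + \frac{48}{7}} = \frac{1}{4 \sqrt{104664571} + \frac{48}{7}} = \frac{1}{\frac{48}{7} + 4 \sqrt{104664571}}$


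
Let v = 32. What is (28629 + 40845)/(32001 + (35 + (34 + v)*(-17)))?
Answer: 34737/15457 ≈ 2.2473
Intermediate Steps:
(28629 + 40845)/(32001 + (35 + (34 + v)*(-17))) = (28629 + 40845)/(32001 + (35 + (34 + 32)*(-17))) = 69474/(32001 + (35 + 66*(-17))) = 69474/(32001 + (35 - 1122)) = 69474/(32001 - 1087) = 69474/30914 = 69474*(1/30914) = 34737/15457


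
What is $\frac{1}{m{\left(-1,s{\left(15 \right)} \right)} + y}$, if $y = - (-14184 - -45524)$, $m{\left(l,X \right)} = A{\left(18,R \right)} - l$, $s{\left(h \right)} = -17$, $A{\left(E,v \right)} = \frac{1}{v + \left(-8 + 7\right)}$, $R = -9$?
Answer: $- \frac{10}{313391} \approx -3.1909 \cdot 10^{-5}$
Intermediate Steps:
$A{\left(E,v \right)} = \frac{1}{-1 + v}$ ($A{\left(E,v \right)} = \frac{1}{v - 1} = \frac{1}{-1 + v}$)
$m{\left(l,X \right)} = - \frac{1}{10} - l$ ($m{\left(l,X \right)} = \frac{1}{-1 - 9} - l = \frac{1}{-10} - l = - \frac{1}{10} - l$)
$y = -31340$ ($y = - (-14184 + 45524) = \left(-1\right) 31340 = -31340$)
$\frac{1}{m{\left(-1,s{\left(15 \right)} \right)} + y} = \frac{1}{\left(- \frac{1}{10} - -1\right) - 31340} = \frac{1}{\left(- \frac{1}{10} + 1\right) - 31340} = \frac{1}{\frac{9}{10} - 31340} = \frac{1}{- \frac{313391}{10}} = - \frac{10}{313391}$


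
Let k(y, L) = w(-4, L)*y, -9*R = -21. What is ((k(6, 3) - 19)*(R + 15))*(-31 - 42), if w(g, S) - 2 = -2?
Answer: 72124/3 ≈ 24041.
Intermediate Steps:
R = 7/3 (R = -⅑*(-21) = 7/3 ≈ 2.3333)
w(g, S) = 0 (w(g, S) = 2 - 2 = 0)
k(y, L) = 0 (k(y, L) = 0*y = 0)
((k(6, 3) - 19)*(R + 15))*(-31 - 42) = ((0 - 19)*(7/3 + 15))*(-31 - 42) = -19*52/3*(-73) = -988/3*(-73) = 72124/3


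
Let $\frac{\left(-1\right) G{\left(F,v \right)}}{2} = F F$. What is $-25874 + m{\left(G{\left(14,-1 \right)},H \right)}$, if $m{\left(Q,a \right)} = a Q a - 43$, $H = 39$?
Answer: $-622149$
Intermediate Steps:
$G{\left(F,v \right)} = - 2 F^{2}$ ($G{\left(F,v \right)} = - 2 F F = - 2 F^{2}$)
$m{\left(Q,a \right)} = -43 + Q a^{2}$ ($m{\left(Q,a \right)} = Q a a - 43 = Q a^{2} - 43 = -43 + Q a^{2}$)
$-25874 + m{\left(G{\left(14,-1 \right)},H \right)} = -25874 + \left(-43 + - 2 \cdot 14^{2} \cdot 39^{2}\right) = -25874 + \left(-43 + \left(-2\right) 196 \cdot 1521\right) = -25874 - 596275 = -622149$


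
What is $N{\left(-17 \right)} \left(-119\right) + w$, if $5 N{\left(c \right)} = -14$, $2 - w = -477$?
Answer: $\frac{4061}{5} \approx 812.2$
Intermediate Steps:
$w = 479$ ($w = 2 - -477 = 2 + 477 = 479$)
$N{\left(c \right)} = - \frac{14}{5}$ ($N{\left(c \right)} = \frac{1}{5} \left(-14\right) = - \frac{14}{5}$)
$N{\left(-17 \right)} \left(-119\right) + w = \left(- \frac{14}{5}\right) \left(-119\right) + 479 = \frac{1666}{5} + 479 = \frac{4061}{5}$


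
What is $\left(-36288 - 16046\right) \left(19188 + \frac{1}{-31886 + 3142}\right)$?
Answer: $- \frac{14432143804457}{14372} \approx -1.0042 \cdot 10^{9}$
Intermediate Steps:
$\left(-36288 - 16046\right) \left(19188 + \frac{1}{-31886 + 3142}\right) = - 52334 \left(19188 + \frac{1}{-28744}\right) = - 52334 \left(19188 - \frac{1}{28744}\right) = \left(-52334\right) \frac{551539871}{28744} = - \frac{14432143804457}{14372}$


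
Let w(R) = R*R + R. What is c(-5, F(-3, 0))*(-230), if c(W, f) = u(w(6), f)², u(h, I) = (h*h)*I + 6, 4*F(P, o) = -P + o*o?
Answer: -406235430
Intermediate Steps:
F(P, o) = -P/4 + o²/4 (F(P, o) = (-P + o*o)/4 = (-P + o²)/4 = (o² - P)/4 = -P/4 + o²/4)
w(R) = R + R² (w(R) = R² + R = R + R²)
u(h, I) = 6 + I*h² (u(h, I) = h²*I + 6 = I*h² + 6 = 6 + I*h²)
c(W, f) = (6 + 1764*f)² (c(W, f) = (6 + f*(6*(1 + 6))²)² = (6 + f*(6*7)²)² = (6 + f*42²)² = (6 + f*1764)² = (6 + 1764*f)²)
c(-5, F(-3, 0))*(-230) = (36*(1 + 294*(-¼*(-3) + (¼)*0²))²)*(-230) = (36*(1 + 294*(¾ + (¼)*0))²)*(-230) = (36*(1 + 294*(¾ + 0))²)*(-230) = (36*(1 + 294*(¾))²)*(-230) = (36*(1 + 441/2)²)*(-230) = (36*(443/2)²)*(-230) = (36*(196249/4))*(-230) = 1766241*(-230) = -406235430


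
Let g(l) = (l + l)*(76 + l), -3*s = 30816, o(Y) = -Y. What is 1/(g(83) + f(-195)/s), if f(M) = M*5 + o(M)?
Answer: 856/22593329 ≈ 3.7887e-5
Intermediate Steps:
f(M) = 4*M (f(M) = M*5 - M = 5*M - M = 4*M)
s = -10272 (s = -⅓*30816 = -10272)
g(l) = 2*l*(76 + l) (g(l) = (2*l)*(76 + l) = 2*l*(76 + l))
1/(g(83) + f(-195)/s) = 1/(2*83*(76 + 83) + (4*(-195))/(-10272)) = 1/(2*83*159 - 780*(-1/10272)) = 1/(26394 + 65/856) = 1/(22593329/856) = 856/22593329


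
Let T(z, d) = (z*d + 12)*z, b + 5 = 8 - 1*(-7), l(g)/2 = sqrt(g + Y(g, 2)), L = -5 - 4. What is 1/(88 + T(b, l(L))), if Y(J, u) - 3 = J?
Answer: 13/40204 - 25*I*sqrt(15)/80408 ≈ 0.00032335 - 0.0012042*I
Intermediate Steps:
L = -9
Y(J, u) = 3 + J
l(g) = 2*sqrt(3 + 2*g) (l(g) = 2*sqrt(g + (3 + g)) = 2*sqrt(3 + 2*g))
b = 10 (b = -5 + (8 - 1*(-7)) = -5 + (8 + 7) = -5 + 15 = 10)
T(z, d) = z*(12 + d*z) (T(z, d) = (d*z + 12)*z = (12 + d*z)*z = z*(12 + d*z))
1/(88 + T(b, l(L))) = 1/(88 + 10*(12 + (2*sqrt(3 + 2*(-9)))*10)) = 1/(88 + 10*(12 + (2*sqrt(3 - 18))*10)) = 1/(88 + 10*(12 + (2*sqrt(-15))*10)) = 1/(88 + 10*(12 + (2*(I*sqrt(15)))*10)) = 1/(88 + 10*(12 + (2*I*sqrt(15))*10)) = 1/(88 + 10*(12 + 20*I*sqrt(15))) = 1/(88 + (120 + 200*I*sqrt(15))) = 1/(208 + 200*I*sqrt(15))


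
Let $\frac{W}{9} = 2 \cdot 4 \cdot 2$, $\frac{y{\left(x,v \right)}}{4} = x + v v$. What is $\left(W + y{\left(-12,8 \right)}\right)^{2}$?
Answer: $123904$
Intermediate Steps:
$y{\left(x,v \right)} = 4 x + 4 v^{2}$ ($y{\left(x,v \right)} = 4 \left(x + v v\right) = 4 \left(x + v^{2}\right) = 4 x + 4 v^{2}$)
$W = 144$ ($W = 9 \cdot 2 \cdot 4 \cdot 2 = 9 \cdot 8 \cdot 2 = 9 \cdot 16 = 144$)
$\left(W + y{\left(-12,8 \right)}\right)^{2} = \left(144 + \left(4 \left(-12\right) + 4 \cdot 8^{2}\right)\right)^{2} = \left(144 + \left(-48 + 4 \cdot 64\right)\right)^{2} = \left(144 + \left(-48 + 256\right)\right)^{2} = \left(144 + 208\right)^{2} = 352^{2} = 123904$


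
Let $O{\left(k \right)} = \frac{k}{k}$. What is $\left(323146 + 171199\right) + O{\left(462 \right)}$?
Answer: $494346$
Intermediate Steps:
$O{\left(k \right)} = 1$
$\left(323146 + 171199\right) + O{\left(462 \right)} = \left(323146 + 171199\right) + 1 = 494345 + 1 = 494346$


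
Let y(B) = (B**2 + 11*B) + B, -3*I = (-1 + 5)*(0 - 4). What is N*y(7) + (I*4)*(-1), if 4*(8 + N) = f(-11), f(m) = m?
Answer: -17413/12 ≈ -1451.1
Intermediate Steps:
I = 16/3 (I = -(-1 + 5)*(0 - 4)/3 = -4*(-4)/3 = -1/3*(-16) = 16/3 ≈ 5.3333)
y(B) = B**2 + 12*B
N = -43/4 (N = -8 + (1/4)*(-11) = -8 - 11/4 = -43/4 ≈ -10.750)
N*y(7) + (I*4)*(-1) = -301*(12 + 7)/4 + ((16/3)*4)*(-1) = -301*19/4 + (64/3)*(-1) = -43/4*133 - 64/3 = -5719/4 - 64/3 = -17413/12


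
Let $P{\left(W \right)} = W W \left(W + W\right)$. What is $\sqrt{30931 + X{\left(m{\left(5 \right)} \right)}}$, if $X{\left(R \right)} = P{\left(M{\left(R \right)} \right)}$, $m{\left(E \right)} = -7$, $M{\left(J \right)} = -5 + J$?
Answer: $5 \sqrt{1099} \approx 165.76$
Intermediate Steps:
$P{\left(W \right)} = 2 W^{3}$ ($P{\left(W \right)} = W^{2} \cdot 2 W = 2 W^{3}$)
$X{\left(R \right)} = 2 \left(-5 + R\right)^{3}$
$\sqrt{30931 + X{\left(m{\left(5 \right)} \right)}} = \sqrt{30931 + 2 \left(-5 - 7\right)^{3}} = \sqrt{30931 + 2 \left(-12\right)^{3}} = \sqrt{30931 + 2 \left(-1728\right)} = \sqrt{30931 - 3456} = \sqrt{27475} = 5 \sqrt{1099}$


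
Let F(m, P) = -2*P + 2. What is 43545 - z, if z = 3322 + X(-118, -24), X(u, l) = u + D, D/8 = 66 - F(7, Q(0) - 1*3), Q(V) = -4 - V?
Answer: 39941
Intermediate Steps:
F(m, P) = 2 - 2*P
D = 400 (D = 8*(66 - (2 - 2*((-4 - 1*0) - 1*3))) = 8*(66 - (2 - 2*((-4 + 0) - 3))) = 8*(66 - (2 - 2*(-4 - 3))) = 8*(66 - (2 - 2*(-7))) = 8*(66 - (2 + 14)) = 8*(66 - 1*16) = 8*(66 - 16) = 8*50 = 400)
X(u, l) = 400 + u (X(u, l) = u + 400 = 400 + u)
z = 3604 (z = 3322 + (400 - 118) = 3322 + 282 = 3604)
43545 - z = 43545 - 1*3604 = 43545 - 3604 = 39941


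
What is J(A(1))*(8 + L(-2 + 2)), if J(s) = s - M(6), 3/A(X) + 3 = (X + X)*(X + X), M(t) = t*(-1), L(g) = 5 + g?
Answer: 117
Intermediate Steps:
M(t) = -t
A(X) = 3/(-3 + 4*X²) (A(X) = 3/(-3 + (X + X)*(X + X)) = 3/(-3 + (2*X)*(2*X)) = 3/(-3 + 4*X²))
J(s) = 6 + s (J(s) = s - (-1)*6 = s - 1*(-6) = s + 6 = 6 + s)
J(A(1))*(8 + L(-2 + 2)) = (6 + 3/(-3 + 4*1²))*(8 + (5 + (-2 + 2))) = (6 + 3/(-3 + 4*1))*(8 + (5 + 0)) = (6 + 3/(-3 + 4))*(8 + 5) = (6 + 3/1)*13 = (6 + 3*1)*13 = (6 + 3)*13 = 9*13 = 117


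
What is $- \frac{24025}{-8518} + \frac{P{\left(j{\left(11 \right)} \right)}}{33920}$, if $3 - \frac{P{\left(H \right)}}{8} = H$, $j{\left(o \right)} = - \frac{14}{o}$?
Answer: $\frac{560463173}{198639760} \approx 2.8215$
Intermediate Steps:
$P{\left(H \right)} = 24 - 8 H$
$- \frac{24025}{-8518} + \frac{P{\left(j{\left(11 \right)} \right)}}{33920} = - \frac{24025}{-8518} + \frac{24 - 8 \left(- \frac{14}{11}\right)}{33920} = \left(-24025\right) \left(- \frac{1}{8518}\right) + \left(24 - 8 \left(\left(-14\right) \frac{1}{11}\right)\right) \frac{1}{33920} = \frac{24025}{8518} + \left(24 - - \frac{112}{11}\right) \frac{1}{33920} = \frac{24025}{8518} + \left(24 + \frac{112}{11}\right) \frac{1}{33920} = \frac{24025}{8518} + \frac{376}{11} \cdot \frac{1}{33920} = \frac{24025}{8518} + \frac{47}{46640} = \frac{560463173}{198639760}$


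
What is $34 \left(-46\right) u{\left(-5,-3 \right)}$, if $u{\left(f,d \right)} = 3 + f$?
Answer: $3128$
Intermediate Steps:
$34 \left(-46\right) u{\left(-5,-3 \right)} = 34 \left(-46\right) \left(3 - 5\right) = \left(-1564\right) \left(-2\right) = 3128$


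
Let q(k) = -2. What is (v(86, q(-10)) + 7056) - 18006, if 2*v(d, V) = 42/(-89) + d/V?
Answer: -1952969/178 ≈ -10972.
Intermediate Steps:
v(d, V) = -21/89 + d/(2*V) (v(d, V) = (42/(-89) + d/V)/2 = (42*(-1/89) + d/V)/2 = (-42/89 + d/V)/2 = -21/89 + d/(2*V))
(v(86, q(-10)) + 7056) - 18006 = ((-21/89 + (1/2)*86/(-2)) + 7056) - 18006 = ((-21/89 + (1/2)*86*(-1/2)) + 7056) - 18006 = ((-21/89 - 43/2) + 7056) - 18006 = (-3869/178 + 7056) - 18006 = 1252099/178 - 18006 = -1952969/178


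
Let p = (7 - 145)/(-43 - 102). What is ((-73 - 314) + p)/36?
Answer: -18659/1740 ≈ -10.724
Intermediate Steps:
p = 138/145 (p = -138/(-145) = -138*(-1/145) = 138/145 ≈ 0.95172)
((-73 - 314) + p)/36 = ((-73 - 314) + 138/145)/36 = (-387 + 138/145)*(1/36) = -55977/145*1/36 = -18659/1740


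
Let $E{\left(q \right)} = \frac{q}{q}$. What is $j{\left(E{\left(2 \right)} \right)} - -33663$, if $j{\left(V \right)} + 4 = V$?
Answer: $33660$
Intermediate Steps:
$E{\left(q \right)} = 1$
$j{\left(V \right)} = -4 + V$
$j{\left(E{\left(2 \right)} \right)} - -33663 = \left(-4 + 1\right) - -33663 = -3 + 33663 = 33660$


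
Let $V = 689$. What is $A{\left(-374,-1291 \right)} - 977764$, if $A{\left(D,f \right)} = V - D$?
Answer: $-976701$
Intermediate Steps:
$A{\left(D,f \right)} = 689 - D$
$A{\left(-374,-1291 \right)} - 977764 = \left(689 - -374\right) - 977764 = \left(689 + 374\right) - 977764 = 1063 - 977764 = -976701$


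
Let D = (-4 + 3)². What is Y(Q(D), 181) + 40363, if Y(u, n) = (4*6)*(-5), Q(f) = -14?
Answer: 40243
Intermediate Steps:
D = 1 (D = (-1)² = 1)
Y(u, n) = -120 (Y(u, n) = 24*(-5) = -120)
Y(Q(D), 181) + 40363 = -120 + 40363 = 40243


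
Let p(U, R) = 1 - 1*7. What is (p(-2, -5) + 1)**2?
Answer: 25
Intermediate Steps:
p(U, R) = -6 (p(U, R) = 1 - 7 = -6)
(p(-2, -5) + 1)**2 = (-6 + 1)**2 = (-5)**2 = 25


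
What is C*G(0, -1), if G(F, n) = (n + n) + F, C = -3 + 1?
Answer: 4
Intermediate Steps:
C = -2
G(F, n) = F + 2*n (G(F, n) = 2*n + F = F + 2*n)
C*G(0, -1) = -2*(0 + 2*(-1)) = -2*(0 - 2) = -2*(-2) = 4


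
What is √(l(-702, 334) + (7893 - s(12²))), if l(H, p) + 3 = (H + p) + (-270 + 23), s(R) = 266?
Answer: √7009 ≈ 83.720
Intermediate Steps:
l(H, p) = -250 + H + p (l(H, p) = -3 + ((H + p) + (-270 + 23)) = -3 + ((H + p) - 247) = -3 + (-247 + H + p) = -250 + H + p)
√(l(-702, 334) + (7893 - s(12²))) = √((-250 - 702 + 334) + (7893 - 1*266)) = √(-618 + (7893 - 266)) = √(-618 + 7627) = √7009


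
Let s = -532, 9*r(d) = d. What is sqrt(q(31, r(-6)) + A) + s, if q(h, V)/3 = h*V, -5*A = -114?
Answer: -532 + 14*I*sqrt(5)/5 ≈ -532.0 + 6.261*I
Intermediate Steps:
A = 114/5 (A = -1/5*(-114) = 114/5 ≈ 22.800)
r(d) = d/9
q(h, V) = 3*V*h (q(h, V) = 3*(h*V) = 3*(V*h) = 3*V*h)
sqrt(q(31, r(-6)) + A) + s = sqrt(3*((1/9)*(-6))*31 + 114/5) - 532 = sqrt(3*(-2/3)*31 + 114/5) - 532 = sqrt(-62 + 114/5) - 532 = sqrt(-196/5) - 532 = 14*I*sqrt(5)/5 - 532 = -532 + 14*I*sqrt(5)/5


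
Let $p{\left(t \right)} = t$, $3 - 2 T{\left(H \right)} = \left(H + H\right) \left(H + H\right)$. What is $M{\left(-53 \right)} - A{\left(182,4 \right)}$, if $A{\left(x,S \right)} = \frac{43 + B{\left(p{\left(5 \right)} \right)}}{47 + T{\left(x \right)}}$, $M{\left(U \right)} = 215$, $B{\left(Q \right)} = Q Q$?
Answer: $\frac{28465921}{132399} \approx 215.0$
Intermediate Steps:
$T{\left(H \right)} = \frac{3}{2} - 2 H^{2}$ ($T{\left(H \right)} = \frac{3}{2} - \frac{\left(H + H\right) \left(H + H\right)}{2} = \frac{3}{2} - \frac{2 H 2 H}{2} = \frac{3}{2} - \frac{4 H^{2}}{2} = \frac{3}{2} - 2 H^{2}$)
$B{\left(Q \right)} = Q^{2}$
$A{\left(x,S \right)} = \frac{68}{\frac{97}{2} - 2 x^{2}}$ ($A{\left(x,S \right)} = \frac{43 + 5^{2}}{47 - \left(- \frac{3}{2} + 2 x^{2}\right)} = \frac{43 + 25}{\frac{97}{2} - 2 x^{2}} = \frac{68}{\frac{97}{2} - 2 x^{2}}$)
$M{\left(-53 \right)} - A{\left(182,4 \right)} = 215 - - \frac{136}{-97 + 4 \cdot 182^{2}} = 215 - - \frac{136}{-97 + 4 \cdot 33124} = 215 - - \frac{136}{-97 + 132496} = 215 - - \frac{136}{132399} = 215 + \frac{136}{132399} = \frac{28465921}{132399}$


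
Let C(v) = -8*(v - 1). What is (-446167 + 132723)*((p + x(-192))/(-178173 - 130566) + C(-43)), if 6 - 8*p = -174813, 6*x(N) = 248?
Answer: -204342106879903/1852434 ≈ -1.1031e+8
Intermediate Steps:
x(N) = 124/3 (x(N) = (⅙)*248 = 124/3)
p = 174819/8 (p = ¾ - ⅛*(-174813) = ¾ + 174813/8 = 174819/8 ≈ 21852.)
C(v) = 8 - 8*v (C(v) = -8*(-1 + v) = 8 - 8*v)
(-446167 + 132723)*((p + x(-192))/(-178173 - 130566) + C(-43)) = (-446167 + 132723)*((174819/8 + 124/3)/(-178173 - 130566) + (8 - 8*(-43))) = -313444*((525449/24)/(-308739) + (8 + 344)) = -313444*((525449/24)*(-1/308739) + 352) = -313444*(-525449/7409736 + 352) = -313444*2607701623/7409736 = -204342106879903/1852434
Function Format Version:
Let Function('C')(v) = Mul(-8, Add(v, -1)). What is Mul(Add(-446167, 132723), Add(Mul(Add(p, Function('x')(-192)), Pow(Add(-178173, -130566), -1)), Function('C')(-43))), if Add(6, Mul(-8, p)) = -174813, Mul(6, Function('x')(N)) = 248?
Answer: Rational(-204342106879903, 1852434) ≈ -1.1031e+8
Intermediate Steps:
Function('x')(N) = Rational(124, 3) (Function('x')(N) = Mul(Rational(1, 6), 248) = Rational(124, 3))
p = Rational(174819, 8) (p = Add(Rational(3, 4), Mul(Rational(-1, 8), -174813)) = Add(Rational(3, 4), Rational(174813, 8)) = Rational(174819, 8) ≈ 21852.)
Function('C')(v) = Add(8, Mul(-8, v)) (Function('C')(v) = Mul(-8, Add(-1, v)) = Add(8, Mul(-8, v)))
Mul(Add(-446167, 132723), Add(Mul(Add(p, Function('x')(-192)), Pow(Add(-178173, -130566), -1)), Function('C')(-43))) = Mul(Add(-446167, 132723), Add(Mul(Add(Rational(174819, 8), Rational(124, 3)), Pow(Add(-178173, -130566), -1)), Add(8, Mul(-8, -43)))) = Mul(-313444, Add(Mul(Rational(525449, 24), Pow(-308739, -1)), Add(8, 344))) = Mul(-313444, Add(Mul(Rational(525449, 24), Rational(-1, 308739)), 352)) = Mul(-313444, Add(Rational(-525449, 7409736), 352)) = Mul(-313444, Rational(2607701623, 7409736)) = Rational(-204342106879903, 1852434)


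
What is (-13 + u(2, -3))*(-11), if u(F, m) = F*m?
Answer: 209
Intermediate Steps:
(-13 + u(2, -3))*(-11) = (-13 + 2*(-3))*(-11) = (-13 - 6)*(-11) = -19*(-11) = 209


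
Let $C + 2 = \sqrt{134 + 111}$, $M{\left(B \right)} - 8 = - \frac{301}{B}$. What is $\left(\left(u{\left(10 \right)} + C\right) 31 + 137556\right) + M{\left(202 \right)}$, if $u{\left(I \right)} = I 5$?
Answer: $\frac{28088203}{202} + 217 \sqrt{5} \approx 1.3954 \cdot 10^{5}$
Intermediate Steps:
$M{\left(B \right)} = 8 - \frac{301}{B}$
$C = -2 + 7 \sqrt{5}$ ($C = -2 + \sqrt{134 + 111} = -2 + \sqrt{245} = -2 + 7 \sqrt{5} \approx 13.652$)
$u{\left(I \right)} = 5 I$
$\left(\left(u{\left(10 \right)} + C\right) 31 + 137556\right) + M{\left(202 \right)} = \left(\left(5 \cdot 10 - \left(2 - 7 \sqrt{5}\right)\right) 31 + 137556\right) + \left(8 - \frac{301}{202}\right) = \left(\left(50 - \left(2 - 7 \sqrt{5}\right)\right) 31 + 137556\right) + \left(8 - \frac{301}{202}\right) = \left(\left(48 + 7 \sqrt{5}\right) 31 + 137556\right) + \left(8 - \frac{301}{202}\right) = \left(\left(1488 + 217 \sqrt{5}\right) + 137556\right) + \frac{1315}{202} = \left(139044 + 217 \sqrt{5}\right) + \frac{1315}{202} = \frac{28088203}{202} + 217 \sqrt{5}$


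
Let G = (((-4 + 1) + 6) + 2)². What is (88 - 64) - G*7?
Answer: -151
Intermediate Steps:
G = 25 (G = ((-3 + 6) + 2)² = (3 + 2)² = 5² = 25)
(88 - 64) - G*7 = (88 - 64) - 25*7 = 24 - 1*175 = 24 - 175 = -151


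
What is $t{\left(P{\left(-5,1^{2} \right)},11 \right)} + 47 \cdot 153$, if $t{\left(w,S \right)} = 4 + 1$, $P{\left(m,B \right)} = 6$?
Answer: $7196$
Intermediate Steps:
$t{\left(w,S \right)} = 5$
$t{\left(P{\left(-5,1^{2} \right)},11 \right)} + 47 \cdot 153 = 5 + 47 \cdot 153 = 5 + 7191 = 7196$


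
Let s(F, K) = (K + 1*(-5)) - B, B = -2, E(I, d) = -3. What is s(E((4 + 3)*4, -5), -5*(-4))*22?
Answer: 374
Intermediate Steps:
s(F, K) = -3 + K (s(F, K) = (K + 1*(-5)) - 1*(-2) = (K - 5) + 2 = (-5 + K) + 2 = -3 + K)
s(E((4 + 3)*4, -5), -5*(-4))*22 = (-3 - 5*(-4))*22 = (-3 + 20)*22 = 17*22 = 374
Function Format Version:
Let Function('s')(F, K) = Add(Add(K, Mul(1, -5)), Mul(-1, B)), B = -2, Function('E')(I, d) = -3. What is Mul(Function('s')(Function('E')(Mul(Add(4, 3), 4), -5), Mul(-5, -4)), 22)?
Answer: 374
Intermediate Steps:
Function('s')(F, K) = Add(-3, K) (Function('s')(F, K) = Add(Add(K, Mul(1, -5)), Mul(-1, -2)) = Add(Add(K, -5), 2) = Add(Add(-5, K), 2) = Add(-3, K))
Mul(Function('s')(Function('E')(Mul(Add(4, 3), 4), -5), Mul(-5, -4)), 22) = Mul(Add(-3, Mul(-5, -4)), 22) = Mul(Add(-3, 20), 22) = Mul(17, 22) = 374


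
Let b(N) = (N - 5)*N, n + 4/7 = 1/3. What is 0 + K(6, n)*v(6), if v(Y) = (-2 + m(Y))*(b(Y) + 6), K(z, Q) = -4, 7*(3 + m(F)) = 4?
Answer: 1488/7 ≈ 212.57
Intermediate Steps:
n = -5/21 (n = -4/7 + 1/3 = -4/7 + ⅓ = -5/21 ≈ -0.23810)
m(F) = -17/7 (m(F) = -3 + (⅐)*4 = -3 + 4/7 = -17/7)
b(N) = N*(-5 + N) (b(N) = (-5 + N)*N = N*(-5 + N))
v(Y) = -186/7 - 31*Y*(-5 + Y)/7 (v(Y) = (-2 - 17/7)*(Y*(-5 + Y) + 6) = -31*(6 + Y*(-5 + Y))/7 = -186/7 - 31*Y*(-5 + Y)/7)
0 + K(6, n)*v(6) = 0 - 4*(-186/7 - 31/7*6*(-5 + 6)) = 0 - 4*(-186/7 - 31/7*6*1) = 0 - 4*(-186/7 - 186/7) = 0 - 4*(-372/7) = 0 + 1488/7 = 1488/7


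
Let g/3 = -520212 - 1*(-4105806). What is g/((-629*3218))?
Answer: -5378391/1012061 ≈ -5.3143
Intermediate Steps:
g = 10756782 (g = 3*(-520212 - 1*(-4105806)) = 3*(-520212 + 4105806) = 3*3585594 = 10756782)
g/((-629*3218)) = 10756782/((-629*3218)) = 10756782/(-2024122) = 10756782*(-1/2024122) = -5378391/1012061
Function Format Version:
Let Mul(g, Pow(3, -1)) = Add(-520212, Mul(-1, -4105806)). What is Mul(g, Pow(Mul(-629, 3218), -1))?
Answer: Rational(-5378391, 1012061) ≈ -5.3143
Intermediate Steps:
g = 10756782 (g = Mul(3, Add(-520212, Mul(-1, -4105806))) = Mul(3, Add(-520212, 4105806)) = Mul(3, 3585594) = 10756782)
Mul(g, Pow(Mul(-629, 3218), -1)) = Mul(10756782, Pow(Mul(-629, 3218), -1)) = Mul(10756782, Pow(-2024122, -1)) = Mul(10756782, Rational(-1, 2024122)) = Rational(-5378391, 1012061)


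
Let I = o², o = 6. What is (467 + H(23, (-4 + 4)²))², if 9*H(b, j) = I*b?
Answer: 312481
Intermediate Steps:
I = 36 (I = 6² = 36)
H(b, j) = 4*b (H(b, j) = (36*b)/9 = 4*b)
(467 + H(23, (-4 + 4)²))² = (467 + 4*23)² = (467 + 92)² = 559² = 312481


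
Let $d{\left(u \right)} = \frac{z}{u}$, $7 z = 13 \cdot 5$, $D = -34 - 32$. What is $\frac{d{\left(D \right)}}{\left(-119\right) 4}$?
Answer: $\frac{65}{219912} \approx 0.00029557$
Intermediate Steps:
$D = -66$
$z = \frac{65}{7}$ ($z = \frac{13 \cdot 5}{7} = \frac{1}{7} \cdot 65 = \frac{65}{7} \approx 9.2857$)
$d{\left(u \right)} = \frac{65}{7 u}$
$\frac{d{\left(D \right)}}{\left(-119\right) 4} = \frac{\frac{65}{7} \frac{1}{-66}}{\left(-119\right) 4} = \frac{\frac{65}{7} \left(- \frac{1}{66}\right)}{-476} = \left(- \frac{65}{462}\right) \left(- \frac{1}{476}\right) = \frac{65}{219912}$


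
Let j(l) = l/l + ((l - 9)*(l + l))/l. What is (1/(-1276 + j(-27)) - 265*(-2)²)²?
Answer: 2038672808041/1814409 ≈ 1.1236e+6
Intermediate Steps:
j(l) = -17 + 2*l (j(l) = 1 + ((-9 + l)*(2*l))/l = 1 + (2*l*(-9 + l))/l = 1 + (-18 + 2*l) = -17 + 2*l)
(1/(-1276 + j(-27)) - 265*(-2)²)² = (1/(-1276 + (-17 + 2*(-27))) - 265*(-2)²)² = (1/(-1276 + (-17 - 54)) - 265*4)² = (1/(-1276 - 71) - 1060)² = (1/(-1347) - 1060)² = (-1/1347 - 1060)² = (-1427821/1347)² = 2038672808041/1814409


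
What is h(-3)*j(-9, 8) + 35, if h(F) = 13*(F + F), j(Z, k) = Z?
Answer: 737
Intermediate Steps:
h(F) = 26*F (h(F) = 13*(2*F) = 26*F)
h(-3)*j(-9, 8) + 35 = (26*(-3))*(-9) + 35 = -78*(-9) + 35 = 702 + 35 = 737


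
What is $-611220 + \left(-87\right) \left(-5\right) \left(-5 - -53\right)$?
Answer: $-590340$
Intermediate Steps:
$-611220 + \left(-87\right) \left(-5\right) \left(-5 - -53\right) = -611220 + 435 \left(-5 + 53\right) = -611220 + 435 \cdot 48 = -611220 + 20880 = -590340$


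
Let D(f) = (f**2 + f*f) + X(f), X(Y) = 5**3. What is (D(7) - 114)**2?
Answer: 11881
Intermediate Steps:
X(Y) = 125
D(f) = 125 + 2*f**2 (D(f) = (f**2 + f*f) + 125 = (f**2 + f**2) + 125 = 2*f**2 + 125 = 125 + 2*f**2)
(D(7) - 114)**2 = ((125 + 2*7**2) - 114)**2 = ((125 + 2*49) - 114)**2 = ((125 + 98) - 114)**2 = (223 - 114)**2 = 109**2 = 11881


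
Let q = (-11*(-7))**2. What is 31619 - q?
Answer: 25690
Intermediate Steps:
q = 5929 (q = 77**2 = 5929)
31619 - q = 31619 - 1*5929 = 31619 - 5929 = 25690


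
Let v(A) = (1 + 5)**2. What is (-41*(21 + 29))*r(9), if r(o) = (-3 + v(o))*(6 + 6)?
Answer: -811800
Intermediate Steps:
v(A) = 36 (v(A) = 6**2 = 36)
r(o) = 396 (r(o) = (-3 + 36)*(6 + 6) = 33*12 = 396)
(-41*(21 + 29))*r(9) = -41*(21 + 29)*396 = -41*50*396 = -2050*396 = -811800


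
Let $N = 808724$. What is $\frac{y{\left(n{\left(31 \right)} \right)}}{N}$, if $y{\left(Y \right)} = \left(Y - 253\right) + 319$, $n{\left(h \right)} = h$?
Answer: $\frac{97}{808724} \approx 0.00011994$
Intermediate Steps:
$y{\left(Y \right)} = 66 + Y$ ($y{\left(Y \right)} = \left(-253 + Y\right) + 319 = 66 + Y$)
$\frac{y{\left(n{\left(31 \right)} \right)}}{N} = \frac{66 + 31}{808724} = 97 \cdot \frac{1}{808724} = \frac{97}{808724}$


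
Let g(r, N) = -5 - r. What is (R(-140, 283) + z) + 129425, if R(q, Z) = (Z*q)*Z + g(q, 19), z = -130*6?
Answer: -11083680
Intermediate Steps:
z = -780
R(q, Z) = -5 - q + q*Z**2 (R(q, Z) = (Z*q)*Z + (-5 - q) = q*Z**2 + (-5 - q) = -5 - q + q*Z**2)
(R(-140, 283) + z) + 129425 = ((-5 - 1*(-140) - 140*283**2) - 780) + 129425 = ((-5 + 140 - 140*80089) - 780) + 129425 = ((-5 + 140 - 11212460) - 780) + 129425 = (-11212325 - 780) + 129425 = -11213105 + 129425 = -11083680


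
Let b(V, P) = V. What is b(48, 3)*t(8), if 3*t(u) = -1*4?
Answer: -64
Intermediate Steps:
t(u) = -4/3 (t(u) = (-1*4)/3 = (⅓)*(-4) = -4/3)
b(48, 3)*t(8) = 48*(-4/3) = -64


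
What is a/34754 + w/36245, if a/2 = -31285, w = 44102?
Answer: -367564371/629829365 ≈ -0.58359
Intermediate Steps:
a = -62570 (a = 2*(-31285) = -62570)
a/34754 + w/36245 = -62570/34754 + 44102/36245 = -62570*1/34754 + 44102*(1/36245) = -31285/17377 + 44102/36245 = -367564371/629829365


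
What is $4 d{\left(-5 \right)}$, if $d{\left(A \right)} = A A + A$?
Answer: $80$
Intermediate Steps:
$d{\left(A \right)} = A + A^{2}$ ($d{\left(A \right)} = A^{2} + A = A + A^{2}$)
$4 d{\left(-5 \right)} = 4 \left(- 5 \left(1 - 5\right)\right) = 4 \left(\left(-5\right) \left(-4\right)\right) = 4 \cdot 20 = 80$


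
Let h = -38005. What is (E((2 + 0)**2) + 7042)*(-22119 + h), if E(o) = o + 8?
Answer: -424114696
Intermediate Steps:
E(o) = 8 + o
(E((2 + 0)**2) + 7042)*(-22119 + h) = ((8 + (2 + 0)**2) + 7042)*(-22119 - 38005) = ((8 + 2**2) + 7042)*(-60124) = ((8 + 4) + 7042)*(-60124) = (12 + 7042)*(-60124) = 7054*(-60124) = -424114696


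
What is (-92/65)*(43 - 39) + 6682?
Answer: 433962/65 ≈ 6676.3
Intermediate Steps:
(-92/65)*(43 - 39) + 6682 = -92*1/65*4 + 6682 = -92/65*4 + 6682 = -368/65 + 6682 = 433962/65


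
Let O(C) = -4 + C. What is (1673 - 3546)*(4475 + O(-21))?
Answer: -8334850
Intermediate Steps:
(1673 - 3546)*(4475 + O(-21)) = (1673 - 3546)*(4475 + (-4 - 21)) = -1873*(4475 - 25) = -1873*4450 = -8334850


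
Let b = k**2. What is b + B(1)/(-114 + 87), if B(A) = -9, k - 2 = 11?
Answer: 508/3 ≈ 169.33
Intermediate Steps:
k = 13 (k = 2 + 11 = 13)
b = 169 (b = 13**2 = 169)
b + B(1)/(-114 + 87) = 169 - 9/(-114 + 87) = 169 - 9/(-27) = 169 - 9*(-1/27) = 169 + 1/3 = 508/3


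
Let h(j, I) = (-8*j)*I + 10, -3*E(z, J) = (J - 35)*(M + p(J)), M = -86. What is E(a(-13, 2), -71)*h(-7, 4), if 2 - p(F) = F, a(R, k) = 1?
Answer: -107484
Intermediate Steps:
p(F) = 2 - F
E(z, J) = -(-84 - J)*(-35 + J)/3 (E(z, J) = -(J - 35)*(-86 + (2 - J))/3 = -(-35 + J)*(-84 - J)/3 = -(-84 - J)*(-35 + J)/3)
h(j, I) = 10 - 8*I*j (h(j, I) = -8*I*j + 10 = 10 - 8*I*j)
E(a(-13, 2), -71)*h(-7, 4) = (-980 + (1/3)*(-71)**2 + (49/3)*(-71))*(10 - 8*4*(-7)) = (-980 + (1/3)*5041 - 3479/3)*(10 + 224) = (-980 + 5041/3 - 3479/3)*234 = -1378/3*234 = -107484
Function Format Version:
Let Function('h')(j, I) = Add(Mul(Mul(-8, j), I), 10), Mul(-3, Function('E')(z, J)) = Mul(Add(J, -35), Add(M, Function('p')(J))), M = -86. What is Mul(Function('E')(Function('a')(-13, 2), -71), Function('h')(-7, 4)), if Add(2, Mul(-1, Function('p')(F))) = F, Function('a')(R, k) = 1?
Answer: -107484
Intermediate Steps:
Function('p')(F) = Add(2, Mul(-1, F))
Function('E')(z, J) = Mul(Rational(-1, 3), Add(-84, Mul(-1, J)), Add(-35, J)) (Function('E')(z, J) = Mul(Rational(-1, 3), Mul(Add(J, -35), Add(-86, Add(2, Mul(-1, J))))) = Mul(Rational(-1, 3), Mul(Add(-35, J), Add(-84, Mul(-1, J)))) = Mul(Rational(-1, 3), Mul(Add(-84, Mul(-1, J)), Add(-35, J))) = Mul(Rational(-1, 3), Add(-84, Mul(-1, J)), Add(-35, J)))
Function('h')(j, I) = Add(10, Mul(-8, I, j)) (Function('h')(j, I) = Add(Mul(-8, I, j), 10) = Add(10, Mul(-8, I, j)))
Mul(Function('E')(Function('a')(-13, 2), -71), Function('h')(-7, 4)) = Mul(Add(-980, Mul(Rational(1, 3), Pow(-71, 2)), Mul(Rational(49, 3), -71)), Add(10, Mul(-8, 4, -7))) = Mul(Add(-980, Mul(Rational(1, 3), 5041), Rational(-3479, 3)), Add(10, 224)) = Mul(Add(-980, Rational(5041, 3), Rational(-3479, 3)), 234) = Mul(Rational(-1378, 3), 234) = -107484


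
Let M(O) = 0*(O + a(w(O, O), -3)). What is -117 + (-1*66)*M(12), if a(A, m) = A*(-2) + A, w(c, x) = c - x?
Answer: -117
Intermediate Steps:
a(A, m) = -A (a(A, m) = -2*A + A = -A)
M(O) = 0 (M(O) = 0*(O - (O - O)) = 0*(O - 1*0) = 0*(O + 0) = 0*O = 0)
-117 + (-1*66)*M(12) = -117 - 1*66*0 = -117 - 66*0 = -117 + 0 = -117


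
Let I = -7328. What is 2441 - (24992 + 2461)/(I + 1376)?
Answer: 4852095/1984 ≈ 2445.6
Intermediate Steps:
2441 - (24992 + 2461)/(I + 1376) = 2441 - (24992 + 2461)/(-7328 + 1376) = 2441 - 27453/(-5952) = 2441 - 27453*(-1)/5952 = 2441 - 1*(-9151/1984) = 2441 + 9151/1984 = 4852095/1984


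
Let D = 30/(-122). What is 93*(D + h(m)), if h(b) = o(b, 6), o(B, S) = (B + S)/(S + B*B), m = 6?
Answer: 1581/427 ≈ 3.7026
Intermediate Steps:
o(B, S) = (B + S)/(S + B²)
h(b) = (6 + b)/(6 + b²) (h(b) = (b + 6)/(6 + b²) = (6 + b)/(6 + b²))
D = -15/61 (D = 30*(-1/122) = -15/61 ≈ -0.24590)
93*(D + h(m)) = 93*(-15/61 + (6 + 6)/(6 + 6²)) = 93*(-15/61 + 12/(6 + 36)) = 93*(-15/61 + 12/42) = 93*(-15/61 + (1/42)*12) = 93*(-15/61 + 2/7) = 93*(17/427) = 1581/427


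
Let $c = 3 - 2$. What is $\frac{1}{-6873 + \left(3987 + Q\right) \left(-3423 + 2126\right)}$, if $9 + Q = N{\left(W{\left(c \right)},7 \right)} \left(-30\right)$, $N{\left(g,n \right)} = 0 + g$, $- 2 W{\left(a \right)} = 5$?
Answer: $- \frac{1}{5263614} \approx -1.8998 \cdot 10^{-7}$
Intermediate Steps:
$c = 1$
$W{\left(a \right)} = - \frac{5}{2}$ ($W{\left(a \right)} = \left(- \frac{1}{2}\right) 5 = - \frac{5}{2}$)
$N{\left(g,n \right)} = g$
$Q = 66$ ($Q = -9 - -75 = -9 + 75 = 66$)
$\frac{1}{-6873 + \left(3987 + Q\right) \left(-3423 + 2126\right)} = \frac{1}{-6873 + \left(3987 + 66\right) \left(-3423 + 2126\right)} = \frac{1}{-6873 + 4053 \left(-1297\right)} = \frac{1}{-6873 - 5256741} = \frac{1}{-5263614} = - \frac{1}{5263614}$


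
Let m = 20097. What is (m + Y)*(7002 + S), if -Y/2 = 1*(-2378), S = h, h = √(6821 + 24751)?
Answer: 174020706 + 149118*√877 ≈ 1.7844e+8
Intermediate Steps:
h = 6*√877 (h = √31572 = 6*√877 ≈ 177.69)
S = 6*√877 ≈ 177.69
Y = 4756 (Y = -2*(-2378) = 4756)
(m + Y)*(7002 + S) = (20097 + 4756)*(7002 + 6*√877) = 24853*(7002 + 6*√877) = 174020706 + 149118*√877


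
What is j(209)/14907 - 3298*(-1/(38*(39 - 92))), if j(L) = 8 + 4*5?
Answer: -24553447/15011349 ≈ -1.6357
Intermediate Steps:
j(L) = 28 (j(L) = 8 + 20 = 28)
j(209)/14907 - 3298*(-1/(38*(39 - 92))) = 28/14907 - 3298*(-1/(38*(39 - 92))) = 28*(1/14907) - 3298/((-53*(-38))) = 28/14907 - 3298/2014 = 28/14907 - 3298*1/2014 = 28/14907 - 1649/1007 = -24553447/15011349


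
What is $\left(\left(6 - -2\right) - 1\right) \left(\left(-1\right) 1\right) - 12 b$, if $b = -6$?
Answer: $65$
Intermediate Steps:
$\left(\left(6 - -2\right) - 1\right) \left(\left(-1\right) 1\right) - 12 b = \left(\left(6 - -2\right) - 1\right) \left(\left(-1\right) 1\right) - -72 = \left(\left(6 + 2\right) - 1\right) \left(-1\right) + 72 = \left(8 - 1\right) \left(-1\right) + 72 = 7 \left(-1\right) + 72 = -7 + 72 = 65$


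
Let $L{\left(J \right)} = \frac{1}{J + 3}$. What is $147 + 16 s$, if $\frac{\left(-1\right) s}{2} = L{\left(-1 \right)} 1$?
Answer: $131$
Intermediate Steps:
$L{\left(J \right)} = \frac{1}{3 + J}$
$s = -1$ ($s = - 2 \frac{1}{3 - 1} \cdot 1 = - 2 \cdot \frac{1}{2} \cdot 1 = \left(-2\right) \frac{1}{2} = -1$)
$147 + 16 s = 147 + 16 \left(-1\right) = 147 - 16 = 131$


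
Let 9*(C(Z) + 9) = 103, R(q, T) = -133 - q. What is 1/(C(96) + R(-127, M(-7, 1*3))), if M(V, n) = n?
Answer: -9/32 ≈ -0.28125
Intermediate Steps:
C(Z) = 22/9 (C(Z) = -9 + (⅑)*103 = -9 + 103/9 = 22/9)
1/(C(96) + R(-127, M(-7, 1*3))) = 1/(22/9 + (-133 - 1*(-127))) = 1/(22/9 + (-133 + 127)) = 1/(22/9 - 6) = 1/(-32/9) = -9/32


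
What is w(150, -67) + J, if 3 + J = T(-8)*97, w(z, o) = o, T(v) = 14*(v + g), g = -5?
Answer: -17724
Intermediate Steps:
T(v) = -70 + 14*v (T(v) = 14*(v - 5) = 14*(-5 + v) = -70 + 14*v)
J = -17657 (J = -3 + (-70 + 14*(-8))*97 = -3 + (-70 - 112)*97 = -3 - 182*97 = -3 - 17654 = -17657)
w(150, -67) + J = -67 - 17657 = -17724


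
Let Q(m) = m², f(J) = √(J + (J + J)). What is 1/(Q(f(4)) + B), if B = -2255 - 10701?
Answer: -1/12944 ≈ -7.7256e-5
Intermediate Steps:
f(J) = √3*√J (f(J) = √(J + 2*J) = √(3*J) = √3*√J)
B = -12956
1/(Q(f(4)) + B) = 1/((√3*√4)² - 12956) = 1/((√3*2)² - 12956) = 1/((2*√3)² - 12956) = 1/(12 - 12956) = 1/(-12944) = -1/12944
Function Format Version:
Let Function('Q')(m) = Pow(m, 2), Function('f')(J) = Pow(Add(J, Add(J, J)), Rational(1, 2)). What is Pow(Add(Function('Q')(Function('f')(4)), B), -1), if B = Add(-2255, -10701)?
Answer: Rational(-1, 12944) ≈ -7.7256e-5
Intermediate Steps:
Function('f')(J) = Mul(Pow(3, Rational(1, 2)), Pow(J, Rational(1, 2))) (Function('f')(J) = Pow(Add(J, Mul(2, J)), Rational(1, 2)) = Pow(Mul(3, J), Rational(1, 2)) = Mul(Pow(3, Rational(1, 2)), Pow(J, Rational(1, 2))))
B = -12956
Pow(Add(Function('Q')(Function('f')(4)), B), -1) = Pow(Add(Pow(Mul(Pow(3, Rational(1, 2)), Pow(4, Rational(1, 2))), 2), -12956), -1) = Pow(Add(Pow(Mul(Pow(3, Rational(1, 2)), 2), 2), -12956), -1) = Pow(Add(Pow(Mul(2, Pow(3, Rational(1, 2))), 2), -12956), -1) = Pow(Add(12, -12956), -1) = Pow(-12944, -1) = Rational(-1, 12944)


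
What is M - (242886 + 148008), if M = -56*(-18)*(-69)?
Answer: -460446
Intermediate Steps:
M = -69552 (M = 1008*(-69) = -69552)
M - (242886 + 148008) = -69552 - (242886 + 148008) = -69552 - 1*390894 = -69552 - 390894 = -460446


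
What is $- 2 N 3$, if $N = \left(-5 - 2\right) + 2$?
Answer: $30$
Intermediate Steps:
$N = -5$ ($N = -7 + 2 = -5$)
$- 2 N 3 = \left(-2\right) \left(-5\right) 3 = 10 \cdot 3 = 30$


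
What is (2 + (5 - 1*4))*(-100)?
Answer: -300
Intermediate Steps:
(2 + (5 - 1*4))*(-100) = (2 + (5 - 4))*(-100) = (2 + 1)*(-100) = 3*(-100) = -300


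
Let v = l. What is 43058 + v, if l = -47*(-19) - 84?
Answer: 43867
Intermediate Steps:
l = 809 (l = 893 - 84 = 809)
v = 809
43058 + v = 43058 + 809 = 43867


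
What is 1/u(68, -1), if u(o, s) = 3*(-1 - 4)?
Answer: -1/15 ≈ -0.066667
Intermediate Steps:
u(o, s) = -15 (u(o, s) = 3*(-5) = -15)
1/u(68, -1) = 1/(-15) = -1/15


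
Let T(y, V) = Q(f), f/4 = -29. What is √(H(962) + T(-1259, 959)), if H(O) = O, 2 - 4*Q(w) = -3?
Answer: √3853/2 ≈ 31.036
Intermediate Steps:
f = -116 (f = 4*(-29) = -116)
Q(w) = 5/4 (Q(w) = ½ - ¼*(-3) = ½ + ¾ = 5/4)
T(y, V) = 5/4
√(H(962) + T(-1259, 959)) = √(962 + 5/4) = √(3853/4) = √3853/2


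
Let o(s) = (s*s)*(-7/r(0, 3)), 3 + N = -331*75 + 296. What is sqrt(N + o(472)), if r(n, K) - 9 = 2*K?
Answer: 2*I*sqrt(7228005)/15 ≈ 358.47*I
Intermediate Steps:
N = -24532 (N = -3 + (-331*75 + 296) = -3 + (-24825 + 296) = -3 - 24529 = -24532)
r(n, K) = 9 + 2*K
o(s) = -7*s**2/15 (o(s) = (s*s)*(-7/(9 + 2*3)) = s**2*(-7/(9 + 6)) = s**2*(-7/15) = -7*s**2/15)
sqrt(N + o(472)) = sqrt(-24532 - 7/15*472**2) = sqrt(-24532 - 7/15*222784) = sqrt(-24532 - 1559488/15) = sqrt(-1927468/15) = 2*I*sqrt(7228005)/15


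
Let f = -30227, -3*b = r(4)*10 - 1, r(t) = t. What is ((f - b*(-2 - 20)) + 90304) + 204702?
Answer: 264493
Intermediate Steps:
b = -13 (b = -(4*10 - 1)/3 = -(40 - 1)/3 = -⅓*39 = -13)
((f - b*(-2 - 20)) + 90304) + 204702 = ((-30227 - (-13)*(-2 - 20)) + 90304) + 204702 = ((-30227 - (-13)*(-22)) + 90304) + 204702 = ((-30227 - 1*286) + 90304) + 204702 = ((-30227 - 286) + 90304) + 204702 = (-30513 + 90304) + 204702 = 59791 + 204702 = 264493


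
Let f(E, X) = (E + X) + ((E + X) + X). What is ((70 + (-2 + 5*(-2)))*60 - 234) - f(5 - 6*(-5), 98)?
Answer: 2882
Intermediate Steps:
f(E, X) = 2*E + 3*X (f(E, X) = (E + X) + (E + 2*X) = 2*E + 3*X)
((70 + (-2 + 5*(-2)))*60 - 234) - f(5 - 6*(-5), 98) = ((70 + (-2 + 5*(-2)))*60 - 234) - (2*(5 - 6*(-5)) + 3*98) = ((70 + (-2 - 10))*60 - 234) - (2*(5 + 30) + 294) = ((70 - 12)*60 - 234) - (2*35 + 294) = (58*60 - 234) - (70 + 294) = (3480 - 234) - 1*364 = 3246 - 364 = 2882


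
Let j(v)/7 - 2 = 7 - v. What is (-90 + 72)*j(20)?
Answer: 1386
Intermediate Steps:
j(v) = 63 - 7*v (j(v) = 14 + 7*(7 - v) = 14 + (49 - 7*v) = 63 - 7*v)
(-90 + 72)*j(20) = (-90 + 72)*(63 - 7*20) = -18*(63 - 140) = -18*(-77) = 1386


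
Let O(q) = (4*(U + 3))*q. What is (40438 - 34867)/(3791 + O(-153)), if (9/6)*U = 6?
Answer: -5571/493 ≈ -11.300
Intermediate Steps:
U = 4 (U = (⅔)*6 = 4)
O(q) = 28*q (O(q) = (4*(4 + 3))*q = (4*7)*q = 28*q)
(40438 - 34867)/(3791 + O(-153)) = (40438 - 34867)/(3791 + 28*(-153)) = 5571/(3791 - 4284) = 5571/(-493) = 5571*(-1/493) = -5571/493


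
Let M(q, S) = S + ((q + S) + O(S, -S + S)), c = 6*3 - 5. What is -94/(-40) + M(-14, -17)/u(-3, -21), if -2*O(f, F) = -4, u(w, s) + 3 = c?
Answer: -9/4 ≈ -2.2500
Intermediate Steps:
c = 13 (c = 18 - 5 = 13)
u(w, s) = 10 (u(w, s) = -3 + 13 = 10)
O(f, F) = 2 (O(f, F) = -½*(-4) = 2)
M(q, S) = 2 + q + 2*S (M(q, S) = S + ((q + S) + 2) = S + ((S + q) + 2) = S + (2 + S + q) = 2 + q + 2*S)
-94/(-40) + M(-14, -17)/u(-3, -21) = -94/(-40) + (2 - 14 + 2*(-17))/10 = -94*(-1/40) + (2 - 14 - 34)*(⅒) = 47/20 - 46*⅒ = 47/20 - 23/5 = -9/4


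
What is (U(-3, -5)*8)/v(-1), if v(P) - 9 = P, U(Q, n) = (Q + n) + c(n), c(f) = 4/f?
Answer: -44/5 ≈ -8.8000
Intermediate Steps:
U(Q, n) = Q + n + 4/n (U(Q, n) = (Q + n) + 4/n = Q + n + 4/n)
v(P) = 9 + P
(U(-3, -5)*8)/v(-1) = ((-3 - 5 + 4/(-5))*8)/(9 - 1) = ((-3 - 5 + 4*(-⅕))*8)/8 = ((-3 - 5 - ⅘)*8)*(⅛) = -44/5*8*(⅛) = -352/5*⅛ = -44/5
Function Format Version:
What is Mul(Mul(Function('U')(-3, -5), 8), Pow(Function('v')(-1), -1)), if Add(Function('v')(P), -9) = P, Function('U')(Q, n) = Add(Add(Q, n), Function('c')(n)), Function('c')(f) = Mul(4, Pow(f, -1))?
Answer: Rational(-44, 5) ≈ -8.8000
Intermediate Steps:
Function('U')(Q, n) = Add(Q, n, Mul(4, Pow(n, -1))) (Function('U')(Q, n) = Add(Add(Q, n), Mul(4, Pow(n, -1))) = Add(Q, n, Mul(4, Pow(n, -1))))
Function('v')(P) = Add(9, P)
Mul(Mul(Function('U')(-3, -5), 8), Pow(Function('v')(-1), -1)) = Mul(Mul(Add(-3, -5, Mul(4, Pow(-5, -1))), 8), Pow(Add(9, -1), -1)) = Mul(Mul(Add(-3, -5, Mul(4, Rational(-1, 5))), 8), Pow(8, -1)) = Mul(Mul(Add(-3, -5, Rational(-4, 5)), 8), Rational(1, 8)) = Mul(Mul(Rational(-44, 5), 8), Rational(1, 8)) = Mul(Rational(-352, 5), Rational(1, 8)) = Rational(-44, 5)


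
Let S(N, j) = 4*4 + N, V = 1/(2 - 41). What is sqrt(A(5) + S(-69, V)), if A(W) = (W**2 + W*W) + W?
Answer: sqrt(2) ≈ 1.4142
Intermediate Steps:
V = -1/39 (V = 1/(-39) = -1/39 ≈ -0.025641)
S(N, j) = 16 + N
A(W) = W + 2*W**2 (A(W) = (W**2 + W**2) + W = 2*W**2 + W = W + 2*W**2)
sqrt(A(5) + S(-69, V)) = sqrt(5*(1 + 2*5) + (16 - 69)) = sqrt(5*(1 + 10) - 53) = sqrt(5*11 - 53) = sqrt(55 - 53) = sqrt(2)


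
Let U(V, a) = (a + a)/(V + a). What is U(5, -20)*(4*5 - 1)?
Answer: 152/3 ≈ 50.667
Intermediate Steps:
U(V, a) = 2*a/(V + a) (U(V, a) = (2*a)/(V + a) = 2*a/(V + a))
U(5, -20)*(4*5 - 1) = (2*(-20)/(5 - 20))*(4*5 - 1) = (2*(-20)/(-15))*(20 - 1) = (2*(-20)*(-1/15))*19 = (8/3)*19 = 152/3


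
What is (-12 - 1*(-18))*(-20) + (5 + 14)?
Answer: -101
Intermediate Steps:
(-12 - 1*(-18))*(-20) + (5 + 14) = (-12 + 18)*(-20) + 19 = 6*(-20) + 19 = -120 + 19 = -101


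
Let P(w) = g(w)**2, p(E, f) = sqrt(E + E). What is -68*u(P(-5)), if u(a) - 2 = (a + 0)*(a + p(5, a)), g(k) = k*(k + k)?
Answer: -425000136 - 170000*sqrt(10) ≈ -4.2554e+8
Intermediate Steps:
p(E, f) = sqrt(2)*sqrt(E) (p(E, f) = sqrt(2*E) = sqrt(2)*sqrt(E))
g(k) = 2*k**2 (g(k) = k*(2*k) = 2*k**2)
P(w) = 4*w**4 (P(w) = (2*w**2)**2 = 4*w**4)
u(a) = 2 + a*(a + sqrt(10)) (u(a) = 2 + (a + 0)*(a + sqrt(2)*sqrt(5)) = 2 + a*(a + sqrt(10)))
-68*u(P(-5)) = -68*(2 + (4*(-5)**4)**2 + (4*(-5)**4)*sqrt(10)) = -68*(2 + (4*625)**2 + (4*625)*sqrt(10)) = -68*(2 + 2500**2 + 2500*sqrt(10)) = -68*(2 + 6250000 + 2500*sqrt(10)) = -68*(6250002 + 2500*sqrt(10)) = -425000136 - 170000*sqrt(10)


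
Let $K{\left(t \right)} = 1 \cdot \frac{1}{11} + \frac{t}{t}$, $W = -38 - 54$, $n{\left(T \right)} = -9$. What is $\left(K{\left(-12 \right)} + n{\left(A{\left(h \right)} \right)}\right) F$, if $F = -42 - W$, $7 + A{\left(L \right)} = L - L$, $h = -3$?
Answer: $- \frac{4350}{11} \approx -395.45$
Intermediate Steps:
$A{\left(L \right)} = -7$ ($A{\left(L \right)} = -7 + \left(L - L\right) = -7 + 0 = -7$)
$W = -92$ ($W = -38 - 54 = -92$)
$K{\left(t \right)} = \frac{12}{11}$ ($K{\left(t \right)} = 1 \cdot \frac{1}{11} + 1 = \frac{1}{11} + 1 = \frac{12}{11}$)
$F = 50$ ($F = -42 - -92 = -42 + 92 = 50$)
$\left(K{\left(-12 \right)} + n{\left(A{\left(h \right)} \right)}\right) F = \left(\frac{12}{11} - 9\right) 50 = \left(- \frac{87}{11}\right) 50 = - \frac{4350}{11}$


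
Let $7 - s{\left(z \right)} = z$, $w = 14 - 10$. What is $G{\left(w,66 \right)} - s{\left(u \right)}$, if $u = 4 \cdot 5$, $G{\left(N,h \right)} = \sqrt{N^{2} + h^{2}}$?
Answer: $13 + 2 \sqrt{1093} \approx 79.121$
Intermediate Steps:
$w = 4$
$u = 20$
$s{\left(z \right)} = 7 - z$
$G{\left(w,66 \right)} - s{\left(u \right)} = \sqrt{4^{2} + 66^{2}} - \left(7 - 20\right) = \sqrt{16 + 4356} - \left(7 - 20\right) = \sqrt{4372} - -13 = 2 \sqrt{1093} + 13 = 13 + 2 \sqrt{1093}$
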